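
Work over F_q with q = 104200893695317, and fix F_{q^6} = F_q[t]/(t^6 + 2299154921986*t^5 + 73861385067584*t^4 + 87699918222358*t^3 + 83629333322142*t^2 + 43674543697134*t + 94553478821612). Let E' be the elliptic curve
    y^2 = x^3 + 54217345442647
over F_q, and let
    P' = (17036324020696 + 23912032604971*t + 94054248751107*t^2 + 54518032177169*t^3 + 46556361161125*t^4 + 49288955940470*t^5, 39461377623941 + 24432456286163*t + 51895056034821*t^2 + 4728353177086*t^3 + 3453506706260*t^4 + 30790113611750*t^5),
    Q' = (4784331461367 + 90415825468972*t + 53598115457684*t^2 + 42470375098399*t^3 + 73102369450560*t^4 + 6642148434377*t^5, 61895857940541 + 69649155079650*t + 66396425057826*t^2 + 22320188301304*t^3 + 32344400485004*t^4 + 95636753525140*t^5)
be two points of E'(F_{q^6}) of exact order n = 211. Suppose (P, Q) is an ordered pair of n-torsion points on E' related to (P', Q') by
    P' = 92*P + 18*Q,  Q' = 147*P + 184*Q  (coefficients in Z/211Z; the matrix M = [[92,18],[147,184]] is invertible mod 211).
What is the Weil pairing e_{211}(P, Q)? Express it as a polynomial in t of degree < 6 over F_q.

e_{211} is bilinear + alternating on E[211], so e_{211}(92*P + 18*Q, 147*P + 184*Q) = e_{211}(P,Q)^(92*184-18*147).
det(M) mod 211 = 145; its inverse in (Z/211)^* is 195 (check: 145*195 mod 211 = 1).
Double-and-add over 11010011: 8-1 doublings, 5-1 additions; each step l_{T,T}/v_{2T} or l_{T,P'}/v at Q'+S for random S.
Miller gives e_{211}(P',Q') = 8315713434330 + 46549035678259*t + 66483582794192*t^2 + 88280079550300*t^3 + 70201994050974*t^4 + 80364214460061*t^5 in F_{104200893695317^6}.
Thus e_{211}(P,Q) = 12595223251546 + 62942445794823*t + 54686500683581*t^2 + 84923404456339*t^3 + 22628596515051*t^4 + 10022918041260*t^5.

12595223251546 + 62942445794823*t + 54686500683581*t^2 + 84923404456339*t^3 + 22628596515051*t^4 + 10022918041260*t^5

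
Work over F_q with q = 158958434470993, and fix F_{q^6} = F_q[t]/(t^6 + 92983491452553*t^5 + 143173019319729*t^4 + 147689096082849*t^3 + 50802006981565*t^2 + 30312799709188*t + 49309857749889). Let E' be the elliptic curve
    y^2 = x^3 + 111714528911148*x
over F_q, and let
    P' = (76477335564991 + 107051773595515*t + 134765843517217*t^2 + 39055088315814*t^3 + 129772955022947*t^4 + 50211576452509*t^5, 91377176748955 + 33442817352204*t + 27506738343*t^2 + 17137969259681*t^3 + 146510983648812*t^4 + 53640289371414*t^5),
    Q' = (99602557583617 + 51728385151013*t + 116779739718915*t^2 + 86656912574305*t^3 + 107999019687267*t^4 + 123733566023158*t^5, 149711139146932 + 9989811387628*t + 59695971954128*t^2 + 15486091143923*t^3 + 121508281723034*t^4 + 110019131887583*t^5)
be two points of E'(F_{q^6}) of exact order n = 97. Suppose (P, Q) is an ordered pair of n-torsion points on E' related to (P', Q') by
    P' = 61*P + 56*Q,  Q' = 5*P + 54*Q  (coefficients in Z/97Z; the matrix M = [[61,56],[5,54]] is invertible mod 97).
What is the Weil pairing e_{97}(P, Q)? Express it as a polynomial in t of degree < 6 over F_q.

12584242434043 + 6798597308022*t + 97232314540314*t^2 + 121171529525598*t^3 + 120730324515345*t^4 + 140860382267795*t^5

e_{97}(aP+bQ,cP+dQ) = e_{97}(P,Q)^(ad-bc); with (a,b,c,d)=(61,56,5,54) this gives the det-97 law.
det(M) mod 97 = 7; its inverse in (Z/97)^* is 14 (check: 7*14 mod 97 = 1).
n = 97 = (1100001)_2 (7 bits, wt 3); accumulate f_{97,P'}(Q'+S)/f_{97,P'}(S) along the 6-step ladder.
f_P(D_Q)/f_Q(D_P) = 101046306950597 + 35398627876208*t + 143114071240459*t^2 + 151005608140383*t^3 + 50671088088599*t^4 + 140297439814412*t^5.
Hence e(P,Q) = 12584242434043 + 6798597308022*t + 97232314540314*t^2 + 121171529525598*t^3 + 120730324515345*t^4 + 140860382267795*t^5 in F_{158958434470993^6}^*.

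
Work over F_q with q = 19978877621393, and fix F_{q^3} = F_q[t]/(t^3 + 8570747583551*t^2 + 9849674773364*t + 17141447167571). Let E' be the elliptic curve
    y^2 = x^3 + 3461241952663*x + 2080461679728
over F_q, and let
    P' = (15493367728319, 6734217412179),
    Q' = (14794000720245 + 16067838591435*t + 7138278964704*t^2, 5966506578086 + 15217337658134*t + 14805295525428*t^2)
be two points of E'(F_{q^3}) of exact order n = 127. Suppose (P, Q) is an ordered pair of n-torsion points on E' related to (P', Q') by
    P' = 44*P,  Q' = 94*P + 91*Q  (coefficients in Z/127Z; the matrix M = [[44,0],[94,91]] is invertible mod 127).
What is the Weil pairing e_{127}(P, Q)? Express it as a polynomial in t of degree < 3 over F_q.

e_{127} is bilinear + alternating on E[127], so e_{127}(44*P, 94*P + 91*Q) = e_{127}(P,Q)^(44*91-0*94).
Hence e(P,Q) = e(P',Q')^{91} where 91 = 67^{-1} mod 127.
Build f_{127,P'} and f_{127,Q'} via the 7-bit ladder of 127=1111111_2; evaluate at shifted divisors; quotient in F_{19978877621393^3}.
Miller gives e_{127}(P',Q') = 215156208594 + 5287959407878*t + 18453826022273*t^2 in F_{19978877621393^3}.
Hence e(P,Q) = 6280988018417 + 4513634082371*t + 13623051713598*t^2 in F_{19978877621393^3}^*.

6280988018417 + 4513634082371*t + 13623051713598*t^2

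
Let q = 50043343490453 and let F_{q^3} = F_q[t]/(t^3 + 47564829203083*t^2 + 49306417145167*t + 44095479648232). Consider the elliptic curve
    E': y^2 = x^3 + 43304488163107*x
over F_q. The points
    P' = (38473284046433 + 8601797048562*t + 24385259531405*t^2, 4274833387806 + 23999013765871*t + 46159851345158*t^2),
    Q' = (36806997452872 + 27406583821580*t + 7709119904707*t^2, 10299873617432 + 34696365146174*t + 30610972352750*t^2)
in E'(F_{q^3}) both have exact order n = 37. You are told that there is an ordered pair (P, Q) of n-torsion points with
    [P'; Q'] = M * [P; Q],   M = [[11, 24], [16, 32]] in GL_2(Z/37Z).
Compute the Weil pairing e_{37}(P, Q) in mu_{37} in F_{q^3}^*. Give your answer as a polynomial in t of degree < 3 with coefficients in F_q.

154168598119 + 38615239081458*t + 28666634622718*t^2

Since e_{37}(P,P)=e_{37}(Q,Q)=1 and e_{37}(Q,P)=e_{37}(P,Q)^{-1}, expanding e_{37}(11*P + 24*Q,16*P + 32*Q) leaves e(P,Q)^det(M).
11*32 - 24*16 = -32; reduced mod 37: det = 5, inverse 15.
Miller loop for e_{37} over F_{50043343490453^3}: bits of 37 = 100101; 5 double steps + 2 add steps, l/v at each.
So e_{37}(P',Q') = 38627599187514 + 35949329753902*t + 44463966234585*t^2.
Hence e(P,Q) = 154168598119 + 38615239081458*t + 28666634622718*t^2 in F_{50043343490453^3}^*.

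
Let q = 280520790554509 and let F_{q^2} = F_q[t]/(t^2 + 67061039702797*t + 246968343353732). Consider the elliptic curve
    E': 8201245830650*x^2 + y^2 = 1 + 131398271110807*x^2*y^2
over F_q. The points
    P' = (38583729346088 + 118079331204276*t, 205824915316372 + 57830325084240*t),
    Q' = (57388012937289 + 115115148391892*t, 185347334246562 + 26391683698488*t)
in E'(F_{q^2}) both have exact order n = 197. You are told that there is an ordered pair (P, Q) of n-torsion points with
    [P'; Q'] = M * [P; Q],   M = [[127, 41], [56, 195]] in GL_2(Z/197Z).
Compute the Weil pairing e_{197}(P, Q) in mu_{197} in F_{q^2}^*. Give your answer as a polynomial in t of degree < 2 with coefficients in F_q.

e_{197} is bilinear + alternating on E[197], so e_{197}(127*P + 41*Q, 56*P + 195*Q) = e_{197}(P,Q)^(127*195-41*56).
So e_{197}(P,Q) = e_{197}(P',Q')^{18}, since 11*18 = 1 mod 197.
Edwards->Montgomery: u=(1+y)/(1-y), v=u/x -> 171178083713342v^2=u^3+196458963001580u^2+u; then x_W=39330941318588u+163526981434164: y^2=x^3+261525445446661*x+131148024506997.
Build f_{197,P'} and f_{197,Q'} via the 8-bit ladder of 197=11000101_2; evaluate at shifted divisors; quotient in F_{280520790554509^2}.
Miller gives e_{197}(P',Q') = 268392178048958 + 150622277598315*t in F_{280520790554509^2}.
Hence e(P,Q) = 158958494504384 + 208542923791853*t in F_{280520790554509^2}^*.

158958494504384 + 208542923791853*t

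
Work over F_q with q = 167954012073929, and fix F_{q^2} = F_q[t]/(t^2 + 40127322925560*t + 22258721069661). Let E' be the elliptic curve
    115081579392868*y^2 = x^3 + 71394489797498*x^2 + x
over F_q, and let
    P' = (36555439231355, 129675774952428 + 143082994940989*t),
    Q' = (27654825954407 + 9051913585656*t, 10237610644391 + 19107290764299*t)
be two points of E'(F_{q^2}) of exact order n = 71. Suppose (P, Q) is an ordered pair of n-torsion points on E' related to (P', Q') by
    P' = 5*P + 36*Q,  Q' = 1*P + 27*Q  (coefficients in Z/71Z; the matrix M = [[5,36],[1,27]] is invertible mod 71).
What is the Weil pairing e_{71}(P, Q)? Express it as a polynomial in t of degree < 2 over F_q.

Under M = [[5,36],[1,27]] in GL_2(Z/71), e_{71}(P',Q') = e_{71}(P,Q)^(5*27-36*1 mod 71).
Inverting 28 mod 71: 33. Thus e_{71}(P,Q) = e(P',Q')^{33}.
Set x_W=8880385638617*u+3878466030692, y_W=8880385638617*v; then E': y_W^2=x_W^3+61855935519302*x_W+73339862757210.
Double-and-add over 1000111: 7-1 doublings, 4-1 additions; each step l_{T,T}/v_{2T} or l_{T,P'}/v at Q'+S for random S.
So e_{71}(P',Q') = 99454632580660 + 81367121246608*t.
Raise to 33: e(P,Q) = 135710817897819 + 165320067676805*t in mu_{71}.

135710817897819 + 165320067676805*t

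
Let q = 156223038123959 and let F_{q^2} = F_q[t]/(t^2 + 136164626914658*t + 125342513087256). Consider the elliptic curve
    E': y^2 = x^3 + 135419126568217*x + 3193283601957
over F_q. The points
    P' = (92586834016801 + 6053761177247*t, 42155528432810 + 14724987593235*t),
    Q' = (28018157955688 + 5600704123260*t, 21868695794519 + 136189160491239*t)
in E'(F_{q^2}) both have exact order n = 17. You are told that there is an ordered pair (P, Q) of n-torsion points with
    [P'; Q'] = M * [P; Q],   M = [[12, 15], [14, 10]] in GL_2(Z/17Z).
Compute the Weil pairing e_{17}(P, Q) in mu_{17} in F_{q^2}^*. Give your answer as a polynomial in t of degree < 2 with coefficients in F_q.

64007426022466 + 22241717415122*t

e_{17} is bilinear + alternating on E[17], so e_{17}(12*P + 15*Q, 14*P + 10*Q) = e_{17}(P,Q)^(12*10-15*14).
12*10 - 15*14 = -90; reduced mod 17: det = 12, inverse 10.
Miller loop for e_{17} over F_{156223038123959^2}: bits of 17 = 10001; 4 double steps + 1 add steps, l/v at each.
Result: e(P',Q') = 124533275021844 + 121855560342863*t.
(124533275021844 + 121855560342863*t)^{10} mod (156223038123959,f) = 64007426022466 + 22241717415122*t.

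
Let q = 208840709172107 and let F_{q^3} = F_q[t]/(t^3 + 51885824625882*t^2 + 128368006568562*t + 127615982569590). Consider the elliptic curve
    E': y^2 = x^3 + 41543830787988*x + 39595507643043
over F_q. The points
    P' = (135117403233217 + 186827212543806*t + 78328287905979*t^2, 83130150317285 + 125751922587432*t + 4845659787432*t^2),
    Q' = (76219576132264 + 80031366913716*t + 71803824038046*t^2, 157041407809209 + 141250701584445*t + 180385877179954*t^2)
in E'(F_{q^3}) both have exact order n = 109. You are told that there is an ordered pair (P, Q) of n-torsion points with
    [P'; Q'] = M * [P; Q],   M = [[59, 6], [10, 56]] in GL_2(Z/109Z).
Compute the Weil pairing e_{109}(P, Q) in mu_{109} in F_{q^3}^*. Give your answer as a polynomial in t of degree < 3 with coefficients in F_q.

15952816503176 + 136497202083195*t + 57640498919789*t^2

Alternating bilinearity on E[109] (values in mu_{109} in F_{208840709172107^3}) gives e(P',Q') = e(P,Q)^det(M).
59*56 - 6*10 = 3244; reduced mod 109: det = 83, inverse 88.
7-bit Miller (1101101) on E'/F_{208840709172107} with a'=41543830787988, b'=39595507643043: accumulate tangent/chord ratios at Q'+S and P'+S'.
Miller gives e_{109}(P',Q') = 18117374718450 + 77722549568812*t + 88322209555614*t^2 in F_{208840709172107^3}.
e_{109}(P,Q) = (18117374718450 + 77722549568812*t + 88322209555614*t^2)^{88} = 15952816503176 + 136497202083195*t + 57640498919789*t^2.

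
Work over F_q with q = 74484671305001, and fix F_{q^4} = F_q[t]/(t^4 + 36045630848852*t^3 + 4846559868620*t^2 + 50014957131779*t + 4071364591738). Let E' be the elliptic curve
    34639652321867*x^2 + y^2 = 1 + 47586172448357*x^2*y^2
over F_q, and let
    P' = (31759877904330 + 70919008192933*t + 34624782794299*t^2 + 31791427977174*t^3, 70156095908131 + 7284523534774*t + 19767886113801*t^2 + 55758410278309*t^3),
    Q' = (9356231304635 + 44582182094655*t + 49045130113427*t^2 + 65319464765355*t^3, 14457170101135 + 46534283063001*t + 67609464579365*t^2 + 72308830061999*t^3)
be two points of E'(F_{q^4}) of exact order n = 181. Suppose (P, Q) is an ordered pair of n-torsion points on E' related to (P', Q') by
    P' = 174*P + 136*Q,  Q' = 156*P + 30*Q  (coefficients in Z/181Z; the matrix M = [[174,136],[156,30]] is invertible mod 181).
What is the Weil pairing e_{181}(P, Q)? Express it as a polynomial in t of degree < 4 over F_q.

Since e_{181}(P,P)=e_{181}(Q,Q)=1 and e_{181}(Q,P)=e_{181}(P,Q)^{-1}, expanding e_{181}(174*P + 136*Q,156*P + 30*Q) leaves e(P,Q)^det(M).
Hence e(P,Q) = e(P',Q')^{173} where 173 = 113^{-1} mod 181.
Edwards->Montgomery: u=(1+y)/(1-y), v=u/x -> 22862606842731v^2=u^3+66710837136853u^2+u; then x_W=34005705620878u+63360751665038: y^2=x^3+7253042413655*x.
Build f_{181,P'} and f_{181,Q'} via the 8-bit ladder of 181=10110101_2; evaluate at shifted divisors; quotient in F_{74484671305001^4}.
f_P(D_Q)/f_Q(D_P) = 19211166953228 + 47493457941365*t + 25632830351299*t^2 + 56926183994279*t^3.
e_{181}(P,Q) = (19211166953228 + 47493457941365*t + 25632830351299*t^2 + 56926183994279*t^3)^{173} = 44508410496858 + 66935910754971*t + 61046692817838*t^2 + 34799600426237*t^3.

44508410496858 + 66935910754971*t + 61046692817838*t^2 + 34799600426237*t^3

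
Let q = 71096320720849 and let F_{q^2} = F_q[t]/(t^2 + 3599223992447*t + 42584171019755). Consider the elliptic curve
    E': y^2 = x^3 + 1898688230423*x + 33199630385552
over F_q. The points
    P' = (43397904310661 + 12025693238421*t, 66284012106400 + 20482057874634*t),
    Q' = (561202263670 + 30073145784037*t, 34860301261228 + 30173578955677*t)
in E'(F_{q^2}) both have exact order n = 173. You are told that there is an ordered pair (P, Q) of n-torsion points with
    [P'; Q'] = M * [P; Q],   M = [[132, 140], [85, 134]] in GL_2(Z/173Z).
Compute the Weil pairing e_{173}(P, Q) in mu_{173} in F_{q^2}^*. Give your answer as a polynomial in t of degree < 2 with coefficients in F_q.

64156784249255 + 25930537231322*t

e_{173}(aP+bQ,cP+dQ) = e_{173}(P,Q)^(ad-bc); with (a,b,c,d)=(132,140,85,134) this gives the det-173 law.
det M = 132*134 - 140*85 = 5788 = 79 (mod 173); 79^{-1} = 46 (mod 173).
Build f_{173,P'} and f_{173,Q'} via the 8-bit ladder of 173=10101101_2; evaluate at shifted divisors; quotient in F_{71096320720849^2}.
Result: e(P',Q') = 44661280808149 + 52222479367383*t.
Raise to 46: e(P,Q) = 64156784249255 + 25930537231322*t in mu_{173}.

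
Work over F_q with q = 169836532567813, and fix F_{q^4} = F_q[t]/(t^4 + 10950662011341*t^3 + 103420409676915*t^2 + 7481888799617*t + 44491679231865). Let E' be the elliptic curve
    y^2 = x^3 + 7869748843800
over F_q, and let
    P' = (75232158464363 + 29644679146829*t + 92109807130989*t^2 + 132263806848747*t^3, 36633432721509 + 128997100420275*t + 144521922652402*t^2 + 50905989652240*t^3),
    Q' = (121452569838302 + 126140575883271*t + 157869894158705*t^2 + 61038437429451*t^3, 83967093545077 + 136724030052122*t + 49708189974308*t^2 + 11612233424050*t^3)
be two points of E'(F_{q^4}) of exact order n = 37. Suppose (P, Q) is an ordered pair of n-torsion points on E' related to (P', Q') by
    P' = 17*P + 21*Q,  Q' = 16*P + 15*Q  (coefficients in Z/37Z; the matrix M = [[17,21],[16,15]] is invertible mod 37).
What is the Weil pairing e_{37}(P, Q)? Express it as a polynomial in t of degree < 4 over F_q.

Under M = [[17,21],[16,15]] in GL_2(Z/37), e_{37}(P',Q') = e_{37}(P,Q)^(17*15-21*16 mod 37).
So e_{37}(P,Q) = e_{37}(P',Q')^{21}, since 30*21 = 1 mod 37.
Run Miller on y^2=x^3+7869748843800 over F_{169836532567813}: ladder 100101 (6 bits); e = f_P(D_Q)/f_Q(D_P).
So e_{37}(P',Q') = 115259356395664 + 28293280505874*t + 68106061967693*t^2 + 8438260004862*t^3.
e_{37}(P,Q) = (115259356395664 + 28293280505874*t + 68106061967693*t^2 + 8438260004862*t^3)^{21} = 17609262388960 + 30519119325772*t + 75413301196124*t^2 + 56731423829638*t^3.

17609262388960 + 30519119325772*t + 75413301196124*t^2 + 56731423829638*t^3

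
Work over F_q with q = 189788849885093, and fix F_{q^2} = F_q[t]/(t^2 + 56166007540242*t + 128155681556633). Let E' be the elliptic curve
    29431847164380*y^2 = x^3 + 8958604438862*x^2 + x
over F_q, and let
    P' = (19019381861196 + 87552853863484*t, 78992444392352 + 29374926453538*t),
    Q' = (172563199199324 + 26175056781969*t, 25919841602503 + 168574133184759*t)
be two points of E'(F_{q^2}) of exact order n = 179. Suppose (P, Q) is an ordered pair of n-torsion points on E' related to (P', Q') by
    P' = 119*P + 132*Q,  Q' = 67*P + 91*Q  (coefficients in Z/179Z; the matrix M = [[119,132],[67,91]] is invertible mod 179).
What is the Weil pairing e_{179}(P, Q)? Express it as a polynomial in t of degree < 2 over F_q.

86762072642676 + 46008533918385*t

Under M = [[119,132],[67,91]] in GL_2(Z/179), e_{179}(P',Q') = e_{179}(P,Q)^(119*91-132*67 mod 179).
Inverting 16 mod 179: 56. Thus e_{179}(P,Q) = e(P',Q')^{56}.
(x,y)|->(64913957442511x+106833361798537,64913957442511y) sends E' to y^2=x^3+134544794677139*x+160568565197874.
Build f_{179,P'} and f_{179,Q'} via the 8-bit ladder of 179=10110011_2; evaluate at shifted divisors; quotient in F_{189788849885093^2}.
Miller gives e_{179}(P',Q') = 189742451088811 + 183390542643385*t in F_{189788849885093^2}.
Hence e(P,Q) = 86762072642676 + 46008533918385*t in F_{189788849885093^2}^*.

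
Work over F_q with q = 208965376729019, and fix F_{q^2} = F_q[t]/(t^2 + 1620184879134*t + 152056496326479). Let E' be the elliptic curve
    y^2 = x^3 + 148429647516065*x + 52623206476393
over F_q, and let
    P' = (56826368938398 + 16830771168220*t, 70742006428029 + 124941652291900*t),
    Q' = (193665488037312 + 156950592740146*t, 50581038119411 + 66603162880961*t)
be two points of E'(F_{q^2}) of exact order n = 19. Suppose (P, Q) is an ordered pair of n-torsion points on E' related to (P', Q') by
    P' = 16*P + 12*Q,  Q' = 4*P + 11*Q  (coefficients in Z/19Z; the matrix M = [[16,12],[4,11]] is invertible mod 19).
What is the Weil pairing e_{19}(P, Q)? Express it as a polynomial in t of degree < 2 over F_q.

e_{19} is bilinear + alternating on E[19], so e_{19}(16*P + 12*Q, 4*P + 11*Q) = e_{19}(P,Q)^(16*11-12*4).
Inverting 14 mod 19: 15. Thus e_{19}(P,Q) = e(P',Q')^{15}.
5-bit Miller (10011) on E'/F_{208965376729019} with a'=148429647516065, b'=52623206476393: accumulate tangent/chord ratios at Q'+S and P'+S'.
Miller gives e_{19}(P',Q') = 184075835816670 + 107530553083902*t in F_{208965376729019^2}.
Thus e_{19}(P,Q) = 113161742781081 + 165438098022939*t.

113161742781081 + 165438098022939*t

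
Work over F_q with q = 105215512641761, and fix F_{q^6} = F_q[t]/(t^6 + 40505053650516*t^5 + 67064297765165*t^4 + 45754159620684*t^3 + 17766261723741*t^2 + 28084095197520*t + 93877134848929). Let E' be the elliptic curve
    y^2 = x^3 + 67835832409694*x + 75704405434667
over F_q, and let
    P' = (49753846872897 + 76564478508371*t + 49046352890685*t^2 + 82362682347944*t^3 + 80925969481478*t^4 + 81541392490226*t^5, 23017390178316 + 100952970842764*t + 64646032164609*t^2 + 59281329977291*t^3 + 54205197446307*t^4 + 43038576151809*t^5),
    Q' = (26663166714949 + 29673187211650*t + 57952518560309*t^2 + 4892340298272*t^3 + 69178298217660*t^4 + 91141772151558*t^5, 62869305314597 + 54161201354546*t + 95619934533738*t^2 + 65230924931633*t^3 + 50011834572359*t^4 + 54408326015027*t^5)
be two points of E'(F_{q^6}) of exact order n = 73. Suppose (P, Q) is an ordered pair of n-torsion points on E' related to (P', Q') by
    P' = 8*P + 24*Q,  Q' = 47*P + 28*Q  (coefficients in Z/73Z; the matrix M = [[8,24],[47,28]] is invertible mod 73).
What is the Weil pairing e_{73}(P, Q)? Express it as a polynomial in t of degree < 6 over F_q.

55711349647796 + 84626870122307*t + 30777911490725*t^2 + 37545733023378*t^3 + 73837686101931*t^4 + 72422032937577*t^5

e_{73}(aP+bQ,cP+dQ) = e_{73}(P,Q)^(ad-bc); with (a,b,c,d)=(8,24,47,28) this gives the det-73 law.
det(M) mod 73 = 45; its inverse in (Z/73)^* is 13 (check: 45*13 mod 73 = 1).
Miller loop for e_{73} over F_{105215512641761^6}: bits of 73 = 1001001; 6 double steps + 2 add steps, l/v at each.
e_{73}(P',Q') = 13010506869167 + 22004801546480*t + 7658923860719*t^2 + 63930850938698*t^3 + 27972136299401*t^4 + 58186282886326*t^5.
e_{73}(P,Q) = (13010506869167 + 22004801546480*t + 7658923860719*t^2 + 63930850938698*t^3 + 27972136299401*t^4 + 58186282886326*t^5)^{13} = 55711349647796 + 84626870122307*t + 30777911490725*t^2 + 37545733023378*t^3 + 73837686101931*t^4 + 72422032937577*t^5.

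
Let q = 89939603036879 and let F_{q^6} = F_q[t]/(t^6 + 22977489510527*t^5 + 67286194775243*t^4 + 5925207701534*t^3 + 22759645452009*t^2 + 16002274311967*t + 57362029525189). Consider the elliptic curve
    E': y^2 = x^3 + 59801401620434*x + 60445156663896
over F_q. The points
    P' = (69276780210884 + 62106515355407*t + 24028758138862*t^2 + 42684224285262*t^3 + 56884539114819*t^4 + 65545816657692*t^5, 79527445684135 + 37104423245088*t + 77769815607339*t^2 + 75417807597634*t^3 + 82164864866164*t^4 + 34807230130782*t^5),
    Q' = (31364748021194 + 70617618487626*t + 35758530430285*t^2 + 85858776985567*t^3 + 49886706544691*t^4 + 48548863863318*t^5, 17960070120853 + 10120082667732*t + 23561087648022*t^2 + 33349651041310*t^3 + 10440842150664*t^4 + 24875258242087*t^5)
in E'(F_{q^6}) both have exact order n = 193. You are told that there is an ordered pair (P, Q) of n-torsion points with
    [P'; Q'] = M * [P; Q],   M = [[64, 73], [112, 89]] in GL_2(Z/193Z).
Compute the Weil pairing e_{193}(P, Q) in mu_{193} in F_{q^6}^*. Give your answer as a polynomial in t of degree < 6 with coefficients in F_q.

e_{193} is bilinear + alternating on E[193], so e_{193}(64*P + 73*Q, 112*P + 89*Q) = e_{193}(P,Q)^(64*89-73*112).
So e_{193}(P,Q) = e_{193}(P',Q')^{20}, since 29*20 = 1 mod 193.
8-bit Miller (11000001) on E'/F_{89939603036879} with a'=59801401620434, b'=60445156663896: accumulate tangent/chord ratios at Q'+S and P'+S'.
Result: e(P',Q') = 86550028629459 + 78925892849187*t + 47798653842772*t^2 + 78913703647936*t^3 + 59741577476704*t^4 + 29595279924141*t^5.
Raise to 20: e(P,Q) = 78686060500482 + 51199277178386*t + 57580752520282*t^2 + 29980520637473*t^3 + 48422179176218*t^4 + 76952286433671*t^5 in mu_{193}.

78686060500482 + 51199277178386*t + 57580752520282*t^2 + 29980520637473*t^3 + 48422179176218*t^4 + 76952286433671*t^5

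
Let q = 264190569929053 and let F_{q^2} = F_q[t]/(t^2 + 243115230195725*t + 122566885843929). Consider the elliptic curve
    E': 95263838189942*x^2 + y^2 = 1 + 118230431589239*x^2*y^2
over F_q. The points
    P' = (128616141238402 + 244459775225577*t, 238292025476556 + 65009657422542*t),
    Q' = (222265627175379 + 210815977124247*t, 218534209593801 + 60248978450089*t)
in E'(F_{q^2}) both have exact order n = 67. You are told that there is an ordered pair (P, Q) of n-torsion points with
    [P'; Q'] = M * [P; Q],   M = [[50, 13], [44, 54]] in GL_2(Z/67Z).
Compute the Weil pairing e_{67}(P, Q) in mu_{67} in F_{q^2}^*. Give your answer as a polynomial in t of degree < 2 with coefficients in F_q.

71552621431352 + 75243797154204*t

The 67-Weil pairing on E[67] over F_{264190569929053} is alternating-bilinear: e_{67}(P',Q') = e_{67}(P,Q)^det(M).
det(M) mod 67 = 51; its inverse in (Z/67)^* is 46 (check: 51*46 mod 67 = 1).
Map (x,y)_Ed via u=(1+y)/(1-y), v=(1+y)/((1-y)x) to Montgomery A=1288743351648,B=240606281548495; then to (a',b')=(82228875941712,134383642827100).
Miller loop for e_{67} over F_{264190569929053^2}: bits of 67 = 1000011; 6 double steps + 2 add steps, l/v at each.
So e_{67}(P',Q') = 6951045386364 + 132090703269724*t.
Raise to 46: e(P,Q) = 71552621431352 + 75243797154204*t in mu_{67}.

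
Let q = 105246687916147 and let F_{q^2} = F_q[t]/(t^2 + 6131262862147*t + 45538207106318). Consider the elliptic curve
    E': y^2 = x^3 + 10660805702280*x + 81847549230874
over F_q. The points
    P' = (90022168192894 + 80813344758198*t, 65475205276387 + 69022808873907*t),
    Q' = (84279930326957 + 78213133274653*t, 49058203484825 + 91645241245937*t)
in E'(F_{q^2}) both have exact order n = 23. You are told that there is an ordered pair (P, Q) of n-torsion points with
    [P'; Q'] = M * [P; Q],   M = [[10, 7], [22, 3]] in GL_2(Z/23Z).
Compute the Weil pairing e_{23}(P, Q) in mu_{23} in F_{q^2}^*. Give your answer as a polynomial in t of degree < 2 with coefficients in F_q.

43331024763903 + 22103971738101*t

Alternating bilinearity on E[23] (values in mu_{23} in F_{105246687916147^2}) gives e(P',Q') = e(P,Q)^det(M).
Hence e(P,Q) = e(P',Q')^{5} where 5 = 14^{-1} mod 23.
Build f_{23,P'} and f_{23,Q'} via the 5-bit ladder of 23=10111_2; evaluate at shifted divisors; quotient in F_{105246687916147^2}.
The quotient is 45904518830456 + 83758936321386*t.
Finally e_{23}(P,Q) = 43331024763903 + 22103971738101*t.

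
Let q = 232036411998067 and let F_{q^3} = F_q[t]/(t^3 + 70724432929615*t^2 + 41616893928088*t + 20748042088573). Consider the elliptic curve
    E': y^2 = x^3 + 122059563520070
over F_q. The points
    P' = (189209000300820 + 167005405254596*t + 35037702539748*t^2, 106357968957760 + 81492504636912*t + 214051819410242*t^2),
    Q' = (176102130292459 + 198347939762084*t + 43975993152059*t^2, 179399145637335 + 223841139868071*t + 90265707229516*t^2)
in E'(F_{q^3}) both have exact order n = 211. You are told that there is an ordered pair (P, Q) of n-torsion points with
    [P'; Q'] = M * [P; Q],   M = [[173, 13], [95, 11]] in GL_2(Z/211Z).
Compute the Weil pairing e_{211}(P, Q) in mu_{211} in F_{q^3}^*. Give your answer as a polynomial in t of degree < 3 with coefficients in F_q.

28374735646460 + 115441714255954*t + 174720474252345*t^2

The 211-Weil pairing on E[211] over F_{232036411998067} is alternating-bilinear: e_{211}(P',Q') = e_{211}(P,Q)^det(M).
So e_{211}(P,Q) = e_{211}(P',Q')^{205}, since 35*205 = 1 mod 211.
Build f_{211,P'} and f_{211,Q'} via the 8-bit ladder of 211=11010011_2; evaluate at shifted divisors; quotient in F_{232036411998067^3}.
So e_{211}(P',Q') = 198778883504358 + 22903084621288*t + 14363584795033*t^2.
Hence e(P,Q) = 28374735646460 + 115441714255954*t + 174720474252345*t^2 in F_{232036411998067^3}^*.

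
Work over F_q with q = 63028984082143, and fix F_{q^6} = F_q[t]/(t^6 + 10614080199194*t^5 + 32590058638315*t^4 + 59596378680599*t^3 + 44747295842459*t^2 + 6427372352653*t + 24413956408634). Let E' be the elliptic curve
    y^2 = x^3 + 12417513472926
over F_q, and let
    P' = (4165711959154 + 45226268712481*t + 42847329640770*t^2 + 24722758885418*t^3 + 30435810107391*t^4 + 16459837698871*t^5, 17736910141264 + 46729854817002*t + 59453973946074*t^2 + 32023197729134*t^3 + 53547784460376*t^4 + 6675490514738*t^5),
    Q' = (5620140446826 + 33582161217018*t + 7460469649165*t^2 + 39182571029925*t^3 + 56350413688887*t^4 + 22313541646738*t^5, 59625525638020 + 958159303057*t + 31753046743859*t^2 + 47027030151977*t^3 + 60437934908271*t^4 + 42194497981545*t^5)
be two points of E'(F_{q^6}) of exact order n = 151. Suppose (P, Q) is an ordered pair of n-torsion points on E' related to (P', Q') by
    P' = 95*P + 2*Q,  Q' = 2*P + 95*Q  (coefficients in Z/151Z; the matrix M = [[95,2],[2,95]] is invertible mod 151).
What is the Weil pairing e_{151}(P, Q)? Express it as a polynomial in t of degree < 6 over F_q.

53772326403497 + 13934211084003*t + 36755445932819*t^2 + 18528255369485*t^3 + 22937137277696*t^4 + 34143975815997*t^5

e_{151} is bilinear + alternating on E[151], so e_{151}(95*P + 2*Q, 2*P + 95*Q) = e_{151}(P,Q)^(95*95-2*2).
Inverting 112 mod 151: 120. Thus e_{151}(P,Q) = e(P',Q')^{120}.
Double-and-add over 10010111: 8-1 doublings, 5-1 additions; each step l_{T,T}/v_{2T} or l_{T,P'}/v at Q'+S for random S.
The quotient is 49668818374706 + 25081287748110*t + 767575932048*t^2 + 26026193047386*t^3 + 32997863079957*t^4 + 56541608359148*t^5.
Thus e_{151}(P,Q) = 53772326403497 + 13934211084003*t + 36755445932819*t^2 + 18528255369485*t^3 + 22937137277696*t^4 + 34143975815997*t^5.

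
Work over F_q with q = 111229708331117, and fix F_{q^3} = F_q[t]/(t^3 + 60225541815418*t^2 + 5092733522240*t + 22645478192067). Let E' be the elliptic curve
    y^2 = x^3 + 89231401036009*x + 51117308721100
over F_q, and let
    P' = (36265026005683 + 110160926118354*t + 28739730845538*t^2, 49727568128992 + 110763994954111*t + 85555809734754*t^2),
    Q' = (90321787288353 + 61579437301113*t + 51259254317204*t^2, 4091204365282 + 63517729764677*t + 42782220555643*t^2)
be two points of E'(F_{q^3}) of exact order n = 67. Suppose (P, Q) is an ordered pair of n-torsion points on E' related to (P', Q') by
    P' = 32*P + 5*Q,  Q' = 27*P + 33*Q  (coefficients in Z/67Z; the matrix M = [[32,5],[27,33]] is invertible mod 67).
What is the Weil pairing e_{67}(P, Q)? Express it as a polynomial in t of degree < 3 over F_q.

e_{67}(aP+bQ,cP+dQ) = e_{67}(P,Q)^(ad-bc); with (a,b,c,d)=(32,5,27,33) this gives the det-67 law.
32*33 - 5*27 = 921; reduced mod 67: det = 50, inverse 63.
Miller loop for e_{67} over F_{111229708331117^3}: bits of 67 = 1000011; 6 double steps + 2 add steps, l/v at each.
Miller gives e_{67}(P',Q') = 82389209140246 + 100519931560263*t + 107187557524738*t^2 in F_{111229708331117^3}.
Thus e_{67}(P,Q) = 33823461381743 + 2690433729335*t + 67550084130206*t^2.

33823461381743 + 2690433729335*t + 67550084130206*t^2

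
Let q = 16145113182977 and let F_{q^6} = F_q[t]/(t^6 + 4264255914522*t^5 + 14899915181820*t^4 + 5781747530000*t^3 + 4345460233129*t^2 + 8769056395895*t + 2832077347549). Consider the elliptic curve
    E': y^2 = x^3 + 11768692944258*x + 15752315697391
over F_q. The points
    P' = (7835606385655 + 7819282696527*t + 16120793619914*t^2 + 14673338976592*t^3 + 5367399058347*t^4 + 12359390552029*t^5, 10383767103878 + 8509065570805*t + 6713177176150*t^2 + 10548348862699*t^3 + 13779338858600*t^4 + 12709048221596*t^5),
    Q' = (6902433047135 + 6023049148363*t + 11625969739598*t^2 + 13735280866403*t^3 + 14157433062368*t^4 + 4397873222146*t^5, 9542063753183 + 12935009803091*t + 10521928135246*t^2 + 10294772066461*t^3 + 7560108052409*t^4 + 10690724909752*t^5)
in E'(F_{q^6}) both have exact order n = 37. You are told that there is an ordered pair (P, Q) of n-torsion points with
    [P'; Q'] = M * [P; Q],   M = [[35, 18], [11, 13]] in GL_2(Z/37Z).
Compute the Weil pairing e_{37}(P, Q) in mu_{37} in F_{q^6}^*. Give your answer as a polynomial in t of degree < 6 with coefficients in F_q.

7575459674709 + 7715741328243*t + 13268667331383*t^2 + 7236906950042*t^3 + 2007721488481*t^4 + 765928311848*t^5

e_{37} is bilinear + alternating on E[37], so e_{37}(35*P + 18*Q, 11*P + 13*Q) = e_{37}(P,Q)^(35*13-18*11).
Inverting 35 mod 37: 18. Thus e_{37}(P,Q) = e(P',Q')^{18}.
n = 37 = (100101)_2 (6 bits, wt 3); accumulate f_{37,P'}(Q'+S)/f_{37,P'}(S) along the 5-step ladder.
f_P(D_Q)/f_Q(D_P) = 15493102333633 + 7200709883996*t + 7441365191276*t^2 + 5935903445276*t^3 + 307271669313*t^4 + 11625056615856*t^5.
Finally e_{37}(P,Q) = 7575459674709 + 7715741328243*t + 13268667331383*t^2 + 7236906950042*t^3 + 2007721488481*t^4 + 765928311848*t^5.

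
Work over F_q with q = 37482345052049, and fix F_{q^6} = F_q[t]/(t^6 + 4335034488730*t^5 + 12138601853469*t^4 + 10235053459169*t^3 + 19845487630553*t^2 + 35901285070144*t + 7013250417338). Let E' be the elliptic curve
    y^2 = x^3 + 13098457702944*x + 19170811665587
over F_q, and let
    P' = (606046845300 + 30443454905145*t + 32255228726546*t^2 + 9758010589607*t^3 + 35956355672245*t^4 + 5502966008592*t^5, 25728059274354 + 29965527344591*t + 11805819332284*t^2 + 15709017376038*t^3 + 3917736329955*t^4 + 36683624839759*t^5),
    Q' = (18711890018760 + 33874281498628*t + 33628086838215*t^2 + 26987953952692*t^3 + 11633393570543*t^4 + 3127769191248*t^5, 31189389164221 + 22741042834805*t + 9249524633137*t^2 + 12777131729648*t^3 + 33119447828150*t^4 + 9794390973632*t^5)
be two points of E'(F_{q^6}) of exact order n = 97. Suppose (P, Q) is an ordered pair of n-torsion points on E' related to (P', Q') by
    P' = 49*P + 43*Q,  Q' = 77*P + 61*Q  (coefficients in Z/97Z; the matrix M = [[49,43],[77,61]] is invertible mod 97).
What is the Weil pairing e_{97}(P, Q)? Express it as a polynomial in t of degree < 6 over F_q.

e_{97}(aP+bQ,cP+dQ) = e_{97}(P,Q)^(ad-bc); with (a,b,c,d)=(49,43,77,61) this gives the det-97 law.
det(M) mod 97 = 66; its inverse in (Z/97)^* is 25 (check: 66*25 mod 97 = 1).
Double-and-add over 1100001: 7-1 doublings, 3-1 additions; each step l_{T,T}/v_{2T} or l_{T,P'}/v at Q'+S for random S.
Miller gives e_{97}(P',Q') = 9994658499671 + 17038031340541*t + 139681386126*t^2 + 18685448724671*t^3 + 33902798027888*t^4 + 29347088247926*t^5 in F_{37482345052049^6}.
e_{97}(P,Q) = (9994658499671 + 17038031340541*t + 139681386126*t^2 + 18685448724671*t^3 + 33902798027888*t^4 + 29347088247926*t^5)^{25} = 27493210271258 + 1494896747979*t + 33867936597459*t^2 + 28610737379596*t^3 + 35960552119512*t^4 + 4842157050566*t^5.

27493210271258 + 1494896747979*t + 33867936597459*t^2 + 28610737379596*t^3 + 35960552119512*t^4 + 4842157050566*t^5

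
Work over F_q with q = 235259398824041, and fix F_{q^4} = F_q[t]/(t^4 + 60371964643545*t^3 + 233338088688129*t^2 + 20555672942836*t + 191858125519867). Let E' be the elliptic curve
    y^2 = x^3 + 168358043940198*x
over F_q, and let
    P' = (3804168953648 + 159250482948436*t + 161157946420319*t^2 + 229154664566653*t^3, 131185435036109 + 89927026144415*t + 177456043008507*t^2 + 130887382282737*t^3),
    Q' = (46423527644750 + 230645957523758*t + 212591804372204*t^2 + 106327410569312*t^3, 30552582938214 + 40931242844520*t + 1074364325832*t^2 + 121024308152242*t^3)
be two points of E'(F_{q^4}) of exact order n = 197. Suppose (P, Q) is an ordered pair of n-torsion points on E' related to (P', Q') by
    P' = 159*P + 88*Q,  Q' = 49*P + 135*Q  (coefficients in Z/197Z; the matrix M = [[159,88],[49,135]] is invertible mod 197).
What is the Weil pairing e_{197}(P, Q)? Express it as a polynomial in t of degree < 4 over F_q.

95478903427519 + 165261351193975*t + 112283268391077*t^2 + 128414128361768*t^3

The 197-Weil pairing on E[197] over F_{235259398824041} is alternating-bilinear: e_{197}(P',Q') = e_{197}(P,Q)^det(M).
det(M) mod 197 = 14; its inverse in (Z/197)^* is 183 (check: 14*183 mod 197 = 1).
Build f_{197,P'} and f_{197,Q'} via the 8-bit ladder of 197=11000101_2; evaluate at shifted divisors; quotient in F_{235259398824041^4}.
Result: e(P',Q') = 53923440035959 + 109202546178503*t + 184937740491870*t^2 + 208127674729557*t^3.
e_{197}(P,Q) = (53923440035959 + 109202546178503*t + 184937740491870*t^2 + 208127674729557*t^3)^{183} = 95478903427519 + 165261351193975*t + 112283268391077*t^2 + 128414128361768*t^3.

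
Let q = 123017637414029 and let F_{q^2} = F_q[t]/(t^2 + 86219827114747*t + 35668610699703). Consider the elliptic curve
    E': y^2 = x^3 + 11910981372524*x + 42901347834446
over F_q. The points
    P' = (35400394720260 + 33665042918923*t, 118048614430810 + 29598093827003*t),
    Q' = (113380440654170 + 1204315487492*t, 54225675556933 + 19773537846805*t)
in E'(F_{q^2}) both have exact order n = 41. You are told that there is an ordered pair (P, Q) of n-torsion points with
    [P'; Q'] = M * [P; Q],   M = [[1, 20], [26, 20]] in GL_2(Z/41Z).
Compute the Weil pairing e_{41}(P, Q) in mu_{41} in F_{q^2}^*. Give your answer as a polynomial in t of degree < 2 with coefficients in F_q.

59653384092529 + 4170615783116*t

Since e_{41}(P,P)=e_{41}(Q,Q)=1 and e_{41}(Q,P)=e_{41}(P,Q)^{-1}, expanding e_{41}(1*P + 20*Q,26*P + 20*Q) leaves e(P,Q)^det(M).
Hence e(P,Q) = e(P',Q')^{5} where 5 = 33^{-1} mod 41.
Miller loop for e_{41} over F_{123017637414029^2}: bits of 41 = 101001; 5 double steps + 2 add steps, l/v at each.
Miller gives e_{41}(P',Q') = 121681985431906 + 107973825756736*t in F_{123017637414029^2}.
Thus e_{41}(P,Q) = 59653384092529 + 4170615783116*t.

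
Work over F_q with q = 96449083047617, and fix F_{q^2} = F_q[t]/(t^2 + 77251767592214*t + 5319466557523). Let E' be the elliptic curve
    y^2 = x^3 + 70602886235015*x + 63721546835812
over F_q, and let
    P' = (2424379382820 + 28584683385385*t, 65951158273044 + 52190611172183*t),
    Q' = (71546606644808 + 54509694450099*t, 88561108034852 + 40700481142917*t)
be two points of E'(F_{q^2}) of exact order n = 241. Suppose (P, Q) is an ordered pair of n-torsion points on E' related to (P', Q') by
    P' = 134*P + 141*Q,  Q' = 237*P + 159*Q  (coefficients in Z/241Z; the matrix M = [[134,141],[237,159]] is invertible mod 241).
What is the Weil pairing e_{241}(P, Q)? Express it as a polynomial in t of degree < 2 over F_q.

Alternating bilinearity on E[241] (values in mu_{241} in F_{96449083047617^2}) gives e(P',Q') = e(P,Q)^det(M).
det M = 134*159 - 141*237 = -12111 = 180 (mod 241); 180^{-1} = 79 (mod 241).
Build f_{241,P'} and f_{241,Q'} via the 8-bit ladder of 241=11110001_2; evaluate at shifted divisors; quotient in F_{96449083047617^2}.
f_P(D_Q)/f_Q(D_P) = 75986859593292 + 70081025769402*t.
Thus e_{241}(P,Q) = 36553163920245 + 1562447396680*t.

36553163920245 + 1562447396680*t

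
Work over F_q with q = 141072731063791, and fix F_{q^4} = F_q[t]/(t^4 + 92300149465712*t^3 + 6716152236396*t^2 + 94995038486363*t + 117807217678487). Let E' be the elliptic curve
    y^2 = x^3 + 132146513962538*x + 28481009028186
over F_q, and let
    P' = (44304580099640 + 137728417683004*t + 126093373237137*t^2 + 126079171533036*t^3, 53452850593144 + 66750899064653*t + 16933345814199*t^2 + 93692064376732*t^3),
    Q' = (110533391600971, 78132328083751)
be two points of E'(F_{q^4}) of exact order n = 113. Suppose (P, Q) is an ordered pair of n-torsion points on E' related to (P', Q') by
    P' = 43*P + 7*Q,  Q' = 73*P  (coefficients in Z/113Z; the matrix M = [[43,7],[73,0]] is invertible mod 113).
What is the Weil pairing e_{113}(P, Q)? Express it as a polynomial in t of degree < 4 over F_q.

110895696818157 + 2077752352336*t + 42840449862688*t^2 + 100181974112299*t^3

Since e_{113}(P,P)=e_{113}(Q,Q)=1 and e_{113}(Q,P)=e_{113}(P,Q)^{-1}, expanding e_{113}(43*P + 7*Q,73*P) leaves e(P,Q)^det(M).
det M = 43*0 - 7*73 = -511 = 54 (mod 113); 54^{-1} = 90 (mod 113).
Miller loop for e_{113} over F_{141072731063791^4}: bits of 113 = 1110001; 6 double steps + 3 add steps, l/v at each.
The quotient is 28998322321079 + 51157486606360*t + 135796390835845*t^2 + 127932705096614*t^3.
(28998322321079 + 51157486606360*t + 135796390835845*t^2 + 127932705096614*t^3)^{90} mod (141072731063791,f) = 110895696818157 + 2077752352336*t + 42840449862688*t^2 + 100181974112299*t^3.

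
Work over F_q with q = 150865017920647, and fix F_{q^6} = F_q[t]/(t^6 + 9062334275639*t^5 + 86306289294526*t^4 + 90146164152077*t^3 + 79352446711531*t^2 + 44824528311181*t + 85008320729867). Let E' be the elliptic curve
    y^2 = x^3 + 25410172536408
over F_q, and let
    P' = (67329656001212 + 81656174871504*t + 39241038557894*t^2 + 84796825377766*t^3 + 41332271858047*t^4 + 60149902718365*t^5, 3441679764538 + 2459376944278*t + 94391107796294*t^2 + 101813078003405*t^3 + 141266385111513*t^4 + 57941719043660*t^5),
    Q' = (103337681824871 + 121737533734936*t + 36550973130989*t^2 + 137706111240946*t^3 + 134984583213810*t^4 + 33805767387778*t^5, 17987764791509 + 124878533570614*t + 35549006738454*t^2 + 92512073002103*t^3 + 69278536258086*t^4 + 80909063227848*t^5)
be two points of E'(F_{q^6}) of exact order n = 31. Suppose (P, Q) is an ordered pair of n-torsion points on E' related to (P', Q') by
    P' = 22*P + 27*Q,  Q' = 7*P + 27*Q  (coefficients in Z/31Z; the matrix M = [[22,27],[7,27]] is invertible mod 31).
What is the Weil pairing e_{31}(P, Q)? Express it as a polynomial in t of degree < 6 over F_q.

80608404150226 + 49784496188696*t + 79174885991636*t^2 + 55104313808128*t^3 + 3156721819321*t^4 + 20717963638159*t^5

Since e_{31}(P,P)=e_{31}(Q,Q)=1 and e_{31}(Q,P)=e_{31}(P,Q)^{-1}, expanding e_{31}(22*P + 27*Q,7*P + 27*Q) leaves e(P,Q)^det(M).
Inverting 2 mod 31: 16. Thus e_{31}(P,Q) = e(P',Q')^{16}.
Double-and-add over 11111: 5-1 doublings, 5-1 additions; each step l_{T,T}/v_{2T} or l_{T,P'}/v at Q'+S for random S.
f_P(D_Q)/f_Q(D_P) = 65103796881482 + 43555832295384*t + 49448756754102*t^2 + 47680247831448*t^3 + 32563129982087*t^4 + 43973505293912*t^5.
Raise to 16: e(P,Q) = 80608404150226 + 49784496188696*t + 79174885991636*t^2 + 55104313808128*t^3 + 3156721819321*t^4 + 20717963638159*t^5 in mu_{31}.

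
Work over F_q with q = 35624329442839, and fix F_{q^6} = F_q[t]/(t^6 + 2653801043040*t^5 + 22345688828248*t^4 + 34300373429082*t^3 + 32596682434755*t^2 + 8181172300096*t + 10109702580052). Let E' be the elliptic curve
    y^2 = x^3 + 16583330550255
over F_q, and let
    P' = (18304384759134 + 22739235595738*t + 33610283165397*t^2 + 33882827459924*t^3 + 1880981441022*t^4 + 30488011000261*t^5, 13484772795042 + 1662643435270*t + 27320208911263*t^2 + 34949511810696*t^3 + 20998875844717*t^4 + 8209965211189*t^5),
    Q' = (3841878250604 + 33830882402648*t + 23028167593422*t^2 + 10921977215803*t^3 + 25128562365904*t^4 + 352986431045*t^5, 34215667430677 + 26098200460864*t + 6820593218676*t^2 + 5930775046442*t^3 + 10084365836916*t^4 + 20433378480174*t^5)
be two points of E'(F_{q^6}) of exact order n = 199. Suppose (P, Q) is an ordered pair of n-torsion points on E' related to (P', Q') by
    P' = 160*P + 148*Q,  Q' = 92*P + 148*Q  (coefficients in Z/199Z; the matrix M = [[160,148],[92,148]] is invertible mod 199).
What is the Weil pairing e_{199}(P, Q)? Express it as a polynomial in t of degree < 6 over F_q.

The 199-Weil pairing on E[199] over F_{35624329442839} is alternating-bilinear: e_{199}(P',Q') = e_{199}(P,Q)^det(M).
160*148 - 148*92 = 10064; reduced mod 199: det = 114, inverse 103.
8-bit Miller (11000111) on E'/F_{35624329442839} with a'=0, b'=16583330550255: accumulate tangent/chord ratios at Q'+S and P'+S'.
Miller gives e_{199}(P',Q') = 29092770692526 + 23342840477611*t + 9836149392772*t^2 + 29705767205212*t^3 + 1146925770229*t^4 + 34837738369750*t^5 in F_{35624329442839^6}.
Finally e_{199}(P,Q) = 16303159780950 + 31788501892842*t + 10348308581462*t^2 + 16491346379183*t^3 + 9883349162417*t^4 + 13284306443782*t^5.

16303159780950 + 31788501892842*t + 10348308581462*t^2 + 16491346379183*t^3 + 9883349162417*t^4 + 13284306443782*t^5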